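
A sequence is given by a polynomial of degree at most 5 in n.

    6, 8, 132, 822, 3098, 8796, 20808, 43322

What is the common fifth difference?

First differences: 2, 124, 690, 2276, 5698, 12012, 22514
Second differences: 122, 566, 1586, 3422, 6314, 10502
Third differences: 444, 1020, 1836, 2892, 4188
Fourth differences: 576, 816, 1056, 1296
Fifth differences: 240, 240, 240

240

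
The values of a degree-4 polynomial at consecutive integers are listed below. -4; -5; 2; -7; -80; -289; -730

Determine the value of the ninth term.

-2812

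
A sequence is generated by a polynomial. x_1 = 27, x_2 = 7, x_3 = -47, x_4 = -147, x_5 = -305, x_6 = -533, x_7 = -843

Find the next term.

D1: -20, -54, -100, -158, -228, -310
D2: -34, -46, -58, -70, -82
D3: -12, -12, -12, -12
Third differences constant at -12.
-82 − 12 = -94;  -310 − 94 = -404;  -843 − 404 = -1247

-1247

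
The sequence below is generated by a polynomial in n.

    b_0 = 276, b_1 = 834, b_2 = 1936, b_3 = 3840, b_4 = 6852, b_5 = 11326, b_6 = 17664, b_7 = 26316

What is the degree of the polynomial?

4

First differences: 558, 1102, 1904, 3012, 4474, 6338, 8652
Second differences: 544, 802, 1108, 1462, 1864, 2314
Third differences: 258, 306, 354, 402, 450
Fourth differences: 48, 48, 48, 48
The fourth differences are constant, so the polynomial has degree 4.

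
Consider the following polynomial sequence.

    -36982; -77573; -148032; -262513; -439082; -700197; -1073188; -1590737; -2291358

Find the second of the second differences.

First differences: -40591, -70459, -114481, -176569, -261115, -372991, -517549, -700621
Second differences: -29868, -44022, -62088, -84546, -111876, -144558, -183072
Third differences: -14154, -18066, -22458, -27330, -32682, -38514
Fourth differences: -3912, -4392, -4872, -5352, -5832
Fifth differences: -480, -480, -480, -480

-44022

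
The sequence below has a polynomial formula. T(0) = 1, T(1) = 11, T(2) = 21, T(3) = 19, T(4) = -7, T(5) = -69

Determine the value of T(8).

10, 10, -2, -26, -62
0, -12, -24, -36
-12, -12, -12
The third differences are constant (-12).
-36 − 12 = -48;  -62 − 48 = -110;  -69 − 110 = -179
-48 − 12 = -60;  -110 − 60 = -170;  -179 − 170 = -349
-60 − 12 = -72;  -170 − 72 = -242;  -349 − 242 = -591

-591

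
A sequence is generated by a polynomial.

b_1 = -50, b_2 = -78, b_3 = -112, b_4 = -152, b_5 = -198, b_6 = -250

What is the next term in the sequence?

-308

First differences: -28  -34  -40  -46  -52
Second differences: -6  -6  -6  -6
Second differences constant at -6.
-52 − 6 = -58;  -250 − 58 = -308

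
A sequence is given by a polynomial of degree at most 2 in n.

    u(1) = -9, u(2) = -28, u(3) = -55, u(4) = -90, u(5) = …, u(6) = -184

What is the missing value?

-133

Using the first 4 terms:
-19, -27, -35
-8, -8
Constant second difference = -8.
Extend forward: -35 − 8 = -43;  -90 − 43 = -133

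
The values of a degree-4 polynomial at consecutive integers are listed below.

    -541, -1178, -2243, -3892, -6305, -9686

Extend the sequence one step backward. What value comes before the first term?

-200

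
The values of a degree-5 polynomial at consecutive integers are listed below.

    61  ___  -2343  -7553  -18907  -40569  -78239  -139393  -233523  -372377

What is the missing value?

-409

Using the last 8 terms:
First differences: -5210  -11354  -21662  -37670  -61154  -94130  -138854
Second differences: -6144  -10308  -16008  -23484  -32976  -44724
Third differences: -4164  -5700  -7476  -9492  -11748
Fourth differences: -1536  -1776  -2016  -2256
Fifth differences: -240  -240  -240
Constant fifth difference = -240.
Extend backward: -1536 + 240 = -1296;  -4164 + 1296 = -2868;  -6144 + 2868 = -3276;  -5210 + 3276 = -1934;  -2343 + 1934 = -409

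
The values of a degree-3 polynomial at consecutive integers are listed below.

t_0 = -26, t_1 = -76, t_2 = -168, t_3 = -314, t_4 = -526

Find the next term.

Δ: -50, -92, -146, -212
Δ²: -42, -54, -66
Δ³: -12, -12
Constant third difference = -12, so extend:
-66 − 12 = -78;  -212 − 78 = -290;  -526 − 290 = -816

-816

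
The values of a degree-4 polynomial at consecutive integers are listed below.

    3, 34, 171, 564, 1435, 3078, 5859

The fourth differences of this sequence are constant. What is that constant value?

Δ: 31, 137, 393, 871, 1643, 2781
Δ²: 106, 256, 478, 772, 1138
Δ³: 150, 222, 294, 366
Δ⁴: 72, 72, 72

72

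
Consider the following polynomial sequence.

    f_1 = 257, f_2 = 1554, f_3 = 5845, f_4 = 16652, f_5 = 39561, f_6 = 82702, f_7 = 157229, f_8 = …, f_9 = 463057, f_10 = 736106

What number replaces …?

277800

Using the first 7 terms:
D1: 1297  4291  10807  22909  43141  74527
D2: 2994  6516  12102  20232  31386
D3: 3522  5586  8130  11154
D4: 2064  2544  3024
D5: 480  480
Constant fifth difference = 480.
Extend forward: 3024 + 480 = 3504;  11154 + 3504 = 14658;  31386 + 14658 = 46044;  74527 + 46044 = 120571;  157229 + 120571 = 277800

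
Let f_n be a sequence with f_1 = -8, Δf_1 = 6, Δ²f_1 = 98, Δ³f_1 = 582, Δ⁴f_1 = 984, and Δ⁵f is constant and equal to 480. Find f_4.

Build the table forward from the leading diagonal:
Δ⁵: 480  480  480  480
Δ⁴: 984  1464  1944  2424
Δ³: 582  1566  3030  4974
Δ²: 98  680  2246  5276
Δ: 6  104  784  3030
f: -8  -2  102  886

886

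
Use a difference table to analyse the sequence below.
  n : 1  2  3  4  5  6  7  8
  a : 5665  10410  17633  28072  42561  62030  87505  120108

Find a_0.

Δ: 4745  7223  10439  14489  19469  25475  32603
Δ²: 2478  3216  4050  4980  6006  7128
Δ³: 738  834  930  1026  1122
Δ⁴: 96  96  96  96
The fourth differences are constant at 96.
Work back: 738 − 96 = 642;  2478 − 642 = 1836;  4745 − 1836 = 2909;  5665 − 2909 = 2756

2756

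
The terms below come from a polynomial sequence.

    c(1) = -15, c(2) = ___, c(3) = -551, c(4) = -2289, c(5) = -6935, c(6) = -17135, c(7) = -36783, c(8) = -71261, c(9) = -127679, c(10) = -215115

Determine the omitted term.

Using the last 8 terms:
Δ: -1738  -4646  -10200  -19648  -34478  -56418  -87436
Δ²: -2908  -5554  -9448  -14830  -21940  -31018
Δ³: -2646  -3894  -5382  -7110  -9078
Δ⁴: -1248  -1488  -1728  -1968
Δ⁵: -240  -240  -240
Constant fifth difference = -240.
Extend backward: -1248 + 240 = -1008;  -2646 + 1008 = -1638;  -2908 + 1638 = -1270;  -1738 + 1270 = -468;  -551 + 468 = -83

-83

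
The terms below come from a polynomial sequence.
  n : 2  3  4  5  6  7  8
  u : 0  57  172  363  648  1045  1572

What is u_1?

-17

D1: 57  115  191  285  397  527
D2: 58  76  94  112  130
D3: 18  18  18  18
The third differences are constant at 18.
Work back: 58 − 18 = 40;  57 − 40 = 17;  0 − 17 = -17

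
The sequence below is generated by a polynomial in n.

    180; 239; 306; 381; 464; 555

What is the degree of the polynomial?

2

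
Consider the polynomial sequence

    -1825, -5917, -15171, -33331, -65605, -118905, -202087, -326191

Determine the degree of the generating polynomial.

5

-4092, -9254, -18160, -32274, -53300, -83182, -124104
-5162, -8906, -14114, -21026, -29882, -40922
-3744, -5208, -6912, -8856, -11040
-1464, -1704, -1944, -2184
-240, -240, -240
The fifth differences are constant, so the polynomial has degree 5.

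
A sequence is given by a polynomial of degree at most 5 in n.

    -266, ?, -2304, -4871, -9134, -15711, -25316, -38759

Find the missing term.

-911

Using the last 6 terms:
Δ: -2567, -4263, -6577, -9605, -13443
Δ²: -1696, -2314, -3028, -3838
Δ³: -618, -714, -810
Δ⁴: -96, -96
Constant fourth difference = -96.
Extend backward: -618 + 96 = -522;  -1696 + 522 = -1174;  -2567 + 1174 = -1393;  -2304 + 1393 = -911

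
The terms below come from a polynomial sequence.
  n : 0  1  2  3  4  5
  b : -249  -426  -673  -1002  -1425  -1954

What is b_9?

-5370

-177 , -247 , -329 , -423 , -529
-70 , -82 , -94 , -106
-12 , -12 , -12
Constant third difference = -12, so extend:
-106 − 12 = -118;  -529 − 118 = -647;  -1954 − 647 = -2601
-118 − 12 = -130;  -647 − 130 = -777;  -2601 − 777 = -3378
-130 − 12 = -142;  -777 − 142 = -919;  -3378 − 919 = -4297
-142 − 12 = -154;  -919 − 154 = -1073;  -4297 − 1073 = -5370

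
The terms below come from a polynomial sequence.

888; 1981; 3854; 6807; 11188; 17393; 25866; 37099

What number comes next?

First differences: 1093 , 1873 , 2953 , 4381 , 6205 , 8473 , 11233
Second differences: 780 , 1080 , 1428 , 1824 , 2268 , 2760
Third differences: 300 , 348 , 396 , 444 , 492
Fourth differences: 48 , 48 , 48 , 48
Constant fourth difference = 48, so extend:
492 + 48 = 540;  2760 + 540 = 3300;  11233 + 3300 = 14533;  37099 + 14533 = 51632

51632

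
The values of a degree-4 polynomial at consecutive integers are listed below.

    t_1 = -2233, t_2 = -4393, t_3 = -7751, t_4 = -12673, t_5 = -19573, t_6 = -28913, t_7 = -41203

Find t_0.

-953

D1: -2160, -3358, -4922, -6900, -9340, -12290
D2: -1198, -1564, -1978, -2440, -2950
D3: -366, -414, -462, -510
D4: -48, -48, -48
The fourth differences are constant at -48.
Work back: -366 + 48 = -318;  -1198 + 318 = -880;  -2160 + 880 = -1280;  -2233 + 1280 = -953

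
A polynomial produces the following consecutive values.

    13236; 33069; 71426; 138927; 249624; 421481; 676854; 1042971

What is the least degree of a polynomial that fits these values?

5

D1: 19833, 38357, 67501, 110697, 171857, 255373, 366117
D2: 18524, 29144, 43196, 61160, 83516, 110744
D3: 10620, 14052, 17964, 22356, 27228
D4: 3432, 3912, 4392, 4872
D5: 480, 480, 480
The fifth differences are constant, so the polynomial has degree 5.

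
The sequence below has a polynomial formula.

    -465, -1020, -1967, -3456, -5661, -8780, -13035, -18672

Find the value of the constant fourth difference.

-24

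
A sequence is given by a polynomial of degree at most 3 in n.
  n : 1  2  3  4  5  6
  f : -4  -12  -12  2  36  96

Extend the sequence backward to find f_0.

First differences: -8  0  14  34  60
Second differences: 8  14  20  26
Third differences: 6  6  6
The third differences are constant at 6.
Work back: 8 − 6 = 2;  -8 − 2 = -10;  -4 + 10 = 6

6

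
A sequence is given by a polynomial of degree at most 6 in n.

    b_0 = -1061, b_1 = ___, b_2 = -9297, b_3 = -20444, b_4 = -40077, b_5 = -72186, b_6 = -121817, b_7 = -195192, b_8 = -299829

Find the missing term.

Using the last 7 terms:
Δ: -11147  -19633  -32109  -49631  -73375  -104637
Δ²: -8486  -12476  -17522  -23744  -31262
Δ³: -3990  -5046  -6222  -7518
Δ⁴: -1056  -1176  -1296
Δ⁵: -120  -120
Constant fifth difference = -120.
Extend backward: -1056 + 120 = -936;  -3990 + 936 = -3054;  -8486 + 3054 = -5432;  -11147 + 5432 = -5715;  -9297 + 5715 = -3582

-3582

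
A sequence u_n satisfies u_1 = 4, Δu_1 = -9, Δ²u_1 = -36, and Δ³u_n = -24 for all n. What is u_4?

Build the table forward from the leading diagonal:
D3: -24, -24, -24, -24
D2: -36, -60, -84, -108
D1: -9, -45, -105, -189
u: 4, -5, -50, -155

-155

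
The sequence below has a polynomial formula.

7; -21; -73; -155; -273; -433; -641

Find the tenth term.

-28, -52, -82, -118, -160, -208
-24, -30, -36, -42, -48
-6, -6, -6, -6
The third differences are constant (-6).
-48 − 6 = -54;  -208 − 54 = -262;  -641 − 262 = -903
-54 − 6 = -60;  -262 − 60 = -322;  -903 − 322 = -1225
-60 − 6 = -66;  -322 − 66 = -388;  -1225 − 388 = -1613

-1613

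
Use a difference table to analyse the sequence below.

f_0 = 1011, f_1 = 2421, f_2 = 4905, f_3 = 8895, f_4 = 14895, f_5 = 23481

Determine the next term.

First differences: 1410 , 2484 , 3990 , 6000 , 8586
Second differences: 1074 , 1506 , 2010 , 2586
Third differences: 432 , 504 , 576
Fourth differences: 72 , 72
The fourth differences are constant (72).
576 + 72 = 648;  2586 + 648 = 3234;  8586 + 3234 = 11820;  23481 + 11820 = 35301

35301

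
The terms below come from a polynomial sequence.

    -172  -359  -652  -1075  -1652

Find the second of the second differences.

D1: -187, -293, -423, -577
D2: -106, -130, -154
D3: -24, -24

-130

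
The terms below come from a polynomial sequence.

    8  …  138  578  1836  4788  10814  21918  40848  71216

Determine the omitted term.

24

Using the last 8 terms:
First differences: 440, 1258, 2952, 6026, 11104, 18930, 30368
Second differences: 818, 1694, 3074, 5078, 7826, 11438
Third differences: 876, 1380, 2004, 2748, 3612
Fourth differences: 504, 624, 744, 864
Fifth differences: 120, 120, 120
Constant fifth difference = 120.
Extend backward: 504 − 120 = 384;  876 − 384 = 492;  818 − 492 = 326;  440 − 326 = 114;  138 − 114 = 24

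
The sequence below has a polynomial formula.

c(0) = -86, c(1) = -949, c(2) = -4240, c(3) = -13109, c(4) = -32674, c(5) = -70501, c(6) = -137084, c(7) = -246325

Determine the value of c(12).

-863 , -3291 , -8869 , -19565 , -37827 , -66583 , -109241
-2428 , -5578 , -10696 , -18262 , -28756 , -42658
-3150 , -5118 , -7566 , -10494 , -13902
-1968 , -2448 , -2928 , -3408
-480 , -480 , -480
The fifth differences are constant (-480).
-3408 − 480 = -3888;  -13902 − 3888 = -17790;  -42658 − 17790 = -60448;  -109241 − 60448 = -169689;  -246325 − 169689 = -416014
-3888 − 480 = -4368;  -17790 − 4368 = -22158;  -60448 − 22158 = -82606;  -169689 − 82606 = -252295;  -416014 − 252295 = -668309
-4368 − 480 = -4848;  -22158 − 4848 = -27006;  -82606 − 27006 = -109612;  -252295 − 109612 = -361907;  -668309 − 361907 = -1030216
-4848 − 480 = -5328;  -27006 − 5328 = -32334;  -109612 − 32334 = -141946;  -361907 − 141946 = -503853;  -1030216 − 503853 = -1534069
-5328 − 480 = -5808;  -32334 − 5808 = -38142;  -141946 − 38142 = -180088;  -503853 − 180088 = -683941;  -1534069 − 683941 = -2218010

-2218010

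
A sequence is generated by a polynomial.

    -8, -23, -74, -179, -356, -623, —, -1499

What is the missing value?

-998

Using the first 6 terms:
First differences: -15  -51  -105  -177  -267
Second differences: -36  -54  -72  -90
Third differences: -18  -18  -18
Constant third difference = -18.
Extend forward: -90 − 18 = -108;  -267 − 108 = -375;  -623 − 375 = -998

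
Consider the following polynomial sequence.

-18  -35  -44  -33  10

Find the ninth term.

-17  -9  11  43
8  20  32
12  12
The third differences are constant (12).
32 + 12 = 44;  43 + 44 = 87;  10 + 87 = 97
44 + 12 = 56;  87 + 56 = 143;  97 + 143 = 240
56 + 12 = 68;  143 + 68 = 211;  240 + 211 = 451
68 + 12 = 80;  211 + 80 = 291;  451 + 291 = 742

742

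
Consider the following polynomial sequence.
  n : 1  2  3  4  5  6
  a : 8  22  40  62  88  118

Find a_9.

232

First differences: 14, 18, 22, 26, 30
Second differences: 4, 4, 4, 4
The second differences are constant (4).
30 + 4 = 34;  118 + 34 = 152
34 + 4 = 38;  152 + 38 = 190
38 + 4 = 42;  190 + 42 = 232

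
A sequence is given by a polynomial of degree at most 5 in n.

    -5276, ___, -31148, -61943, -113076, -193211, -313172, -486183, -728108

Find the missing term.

Using the last 7 terms:
First differences: -30795, -51133, -80135, -119961, -173011, -241925
Second differences: -20338, -29002, -39826, -53050, -68914
Third differences: -8664, -10824, -13224, -15864
Fourth differences: -2160, -2400, -2640
Fifth differences: -240, -240
Constant fifth difference = -240.
Extend backward: -2160 + 240 = -1920;  -8664 + 1920 = -6744;  -20338 + 6744 = -13594;  -30795 + 13594 = -17201;  -31148 + 17201 = -13947

-13947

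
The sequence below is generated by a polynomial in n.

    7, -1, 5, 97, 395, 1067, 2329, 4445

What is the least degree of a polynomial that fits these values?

-8, 6, 92, 298, 672, 1262, 2116
14, 86, 206, 374, 590, 854
72, 120, 168, 216, 264
48, 48, 48, 48
The fourth differences are constant, so the polynomial has degree 4.

4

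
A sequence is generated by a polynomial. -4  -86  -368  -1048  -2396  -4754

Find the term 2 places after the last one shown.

-14228

D1: -82 , -282 , -680 , -1348 , -2358
D2: -200 , -398 , -668 , -1010
D3: -198 , -270 , -342
D4: -72 , -72
The fourth differences are constant (-72).
-342 − 72 = -414;  -1010 − 414 = -1424;  -2358 − 1424 = -3782;  -4754 − 3782 = -8536
-414 − 72 = -486;  -1424 − 486 = -1910;  -3782 − 1910 = -5692;  -8536 − 5692 = -14228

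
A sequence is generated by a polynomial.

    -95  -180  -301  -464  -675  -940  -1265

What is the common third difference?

-6

D1: -85, -121, -163, -211, -265, -325
D2: -36, -42, -48, -54, -60
D3: -6, -6, -6, -6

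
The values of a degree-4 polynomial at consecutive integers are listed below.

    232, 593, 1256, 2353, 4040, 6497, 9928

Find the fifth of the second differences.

974

D1: 361, 663, 1097, 1687, 2457, 3431
D2: 302, 434, 590, 770, 974
D3: 132, 156, 180, 204
D4: 24, 24, 24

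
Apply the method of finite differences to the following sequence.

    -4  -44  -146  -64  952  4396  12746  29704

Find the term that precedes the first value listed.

-8

-40  -102  82  1016  3444  8350  16958
-62  184  934  2428  4906  8608
246  750  1494  2478  3702
504  744  984  1224
240  240  240
The fifth differences are constant at 240.
Work back: 504 − 240 = 264;  246 − 264 = -18;  -62 + 18 = -44;  -40 + 44 = 4;  -4 − 4 = -8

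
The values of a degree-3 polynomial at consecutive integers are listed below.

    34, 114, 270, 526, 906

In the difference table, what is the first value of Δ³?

24

First differences: 80, 156, 256, 380
Second differences: 76, 100, 124
Third differences: 24, 24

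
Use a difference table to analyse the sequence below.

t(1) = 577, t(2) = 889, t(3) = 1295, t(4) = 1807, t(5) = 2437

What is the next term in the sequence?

3197

312, 406, 512, 630
94, 106, 118
12, 12
The third differences are constant (12).
118 + 12 = 130;  630 + 130 = 760;  2437 + 760 = 3197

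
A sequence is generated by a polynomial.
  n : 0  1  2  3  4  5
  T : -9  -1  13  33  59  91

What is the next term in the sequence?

129

First differences: 8, 14, 20, 26, 32
Second differences: 6, 6, 6, 6
Constant second difference = 6, so extend:
32 + 6 = 38;  91 + 38 = 129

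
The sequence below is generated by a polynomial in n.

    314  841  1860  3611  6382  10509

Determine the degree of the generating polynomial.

D1: 527, 1019, 1751, 2771, 4127
D2: 492, 732, 1020, 1356
D3: 240, 288, 336
D4: 48, 48
The fourth differences are constant, so the polynomial has degree 4.

4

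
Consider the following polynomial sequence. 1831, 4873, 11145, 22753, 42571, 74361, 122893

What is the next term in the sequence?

D1: 3042, 6272, 11608, 19818, 31790, 48532
D2: 3230, 5336, 8210, 11972, 16742
D3: 2106, 2874, 3762, 4770
D4: 768, 888, 1008
D5: 120, 120
Fifth differences constant at 120.
1008 + 120 = 1128;  4770 + 1128 = 5898;  16742 + 5898 = 22640;  48532 + 22640 = 71172;  122893 + 71172 = 194065

194065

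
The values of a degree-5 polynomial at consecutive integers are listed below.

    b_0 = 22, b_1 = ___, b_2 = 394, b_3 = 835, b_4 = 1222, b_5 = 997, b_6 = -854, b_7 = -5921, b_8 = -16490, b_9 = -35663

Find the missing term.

Using the last 8 terms:
441, 387, -225, -1851, -5067, -10569, -19173
-54, -612, -1626, -3216, -5502, -8604
-558, -1014, -1590, -2286, -3102
-456, -576, -696, -816
-120, -120, -120
Constant fifth difference = -120.
Extend backward: -456 + 120 = -336;  -558 + 336 = -222;  -54 + 222 = 168;  441 − 168 = 273;  394 − 273 = 121

121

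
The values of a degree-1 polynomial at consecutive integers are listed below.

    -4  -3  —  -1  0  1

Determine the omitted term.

-2

Using the last 3 terms:
Δ: 1, 1
Constant first difference = 1.
Extend backward: -1 − 1 = -2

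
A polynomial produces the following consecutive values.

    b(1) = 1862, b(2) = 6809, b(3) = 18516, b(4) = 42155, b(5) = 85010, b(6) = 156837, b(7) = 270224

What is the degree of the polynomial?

5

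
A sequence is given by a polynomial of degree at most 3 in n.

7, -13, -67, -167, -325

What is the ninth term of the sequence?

-1777

D1: -20, -54, -100, -158
D2: -34, -46, -58
D3: -12, -12
The third differences are constant (-12).
-58 − 12 = -70;  -158 − 70 = -228;  -325 − 228 = -553
-70 − 12 = -82;  -228 − 82 = -310;  -553 − 310 = -863
-82 − 12 = -94;  -310 − 94 = -404;  -863 − 404 = -1267
-94 − 12 = -106;  -404 − 106 = -510;  -1267 − 510 = -1777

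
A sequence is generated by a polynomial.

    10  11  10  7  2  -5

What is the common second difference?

-2

D1: 1, -1, -3, -5, -7
D2: -2, -2, -2, -2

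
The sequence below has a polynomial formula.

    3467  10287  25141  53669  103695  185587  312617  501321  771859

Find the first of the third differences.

5640

First differences: 6820, 14854, 28528, 50026, 81892, 127030, 188704, 270538
Second differences: 8034, 13674, 21498, 31866, 45138, 61674, 81834
Third differences: 5640, 7824, 10368, 13272, 16536, 20160
Fourth differences: 2184, 2544, 2904, 3264, 3624
Fifth differences: 360, 360, 360, 360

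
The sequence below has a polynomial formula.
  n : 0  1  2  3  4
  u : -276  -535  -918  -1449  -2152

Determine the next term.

-3051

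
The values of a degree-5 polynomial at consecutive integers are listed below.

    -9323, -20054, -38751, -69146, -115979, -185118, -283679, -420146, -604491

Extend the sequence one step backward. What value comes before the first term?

-3714

-10731, -18697, -30395, -46833, -69139, -98561, -136467, -184345
-7966, -11698, -16438, -22306, -29422, -37906, -47878
-3732, -4740, -5868, -7116, -8484, -9972
-1008, -1128, -1248, -1368, -1488
-120, -120, -120, -120
The fifth differences are constant at -120.
Work back: -1008 + 120 = -888;  -3732 + 888 = -2844;  -7966 + 2844 = -5122;  -10731 + 5122 = -5609;  -9323 + 5609 = -3714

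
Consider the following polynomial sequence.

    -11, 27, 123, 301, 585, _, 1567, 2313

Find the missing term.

999

Using the first 5 terms:
First differences: 38  96  178  284
Second differences: 58  82  106
Third differences: 24  24
Constant third difference = 24.
Extend forward: 106 + 24 = 130;  284 + 130 = 414;  585 + 414 = 999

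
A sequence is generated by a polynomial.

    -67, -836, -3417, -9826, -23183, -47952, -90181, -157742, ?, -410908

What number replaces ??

-260571

Using the first 8 terms:
First differences: -769  -2581  -6409  -13357  -24769  -42229  -67561
Second differences: -1812  -3828  -6948  -11412  -17460  -25332
Third differences: -2016  -3120  -4464  -6048  -7872
Fourth differences: -1104  -1344  -1584  -1824
Fifth differences: -240  -240  -240
Constant fifth difference = -240.
Extend forward: -1824 − 240 = -2064;  -7872 − 2064 = -9936;  -25332 − 9936 = -35268;  -67561 − 35268 = -102829;  -157742 − 102829 = -260571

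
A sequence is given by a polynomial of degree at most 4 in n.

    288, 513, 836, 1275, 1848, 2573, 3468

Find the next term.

4551

Δ: 225  323  439  573  725  895
Δ²: 98  116  134  152  170
Δ³: 18  18  18  18
Third differences constant at 18.
170 + 18 = 188;  895 + 188 = 1083;  3468 + 1083 = 4551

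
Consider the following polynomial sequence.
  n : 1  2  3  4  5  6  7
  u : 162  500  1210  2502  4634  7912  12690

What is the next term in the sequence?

19370

First differences: 338 , 710 , 1292 , 2132 , 3278 , 4778
Second differences: 372 , 582 , 840 , 1146 , 1500
Third differences: 210 , 258 , 306 , 354
Fourth differences: 48 , 48 , 48
The fourth differences are constant (48).
354 + 48 = 402;  1500 + 402 = 1902;  4778 + 1902 = 6680;  12690 + 6680 = 19370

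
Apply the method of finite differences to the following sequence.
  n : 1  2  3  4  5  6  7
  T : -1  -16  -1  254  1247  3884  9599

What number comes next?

20474

Δ: -15  15  255  993  2637  5715
Δ²: 30  240  738  1644  3078
Δ³: 210  498  906  1434
Δ⁴: 288  408  528
Δ⁵: 120  120
Fifth differences constant at 120.
528 + 120 = 648;  1434 + 648 = 2082;  3078 + 2082 = 5160;  5715 + 5160 = 10875;  9599 + 10875 = 20474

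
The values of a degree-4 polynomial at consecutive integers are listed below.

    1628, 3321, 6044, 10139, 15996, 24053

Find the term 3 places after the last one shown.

66524

First differences: 1693 , 2723 , 4095 , 5857 , 8057
Second differences: 1030 , 1372 , 1762 , 2200
Third differences: 342 , 390 , 438
Fourth differences: 48 , 48
The fourth differences are constant (48).
438 + 48 = 486;  2200 + 486 = 2686;  8057 + 2686 = 10743;  24053 + 10743 = 34796
486 + 48 = 534;  2686 + 534 = 3220;  10743 + 3220 = 13963;  34796 + 13963 = 48759
534 + 48 = 582;  3220 + 582 = 3802;  13963 + 3802 = 17765;  48759 + 17765 = 66524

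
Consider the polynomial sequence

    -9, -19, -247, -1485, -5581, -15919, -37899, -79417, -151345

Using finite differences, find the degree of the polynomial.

-10, -228, -1238, -4096, -10338, -21980, -41518, -71928
-218, -1010, -2858, -6242, -11642, -19538, -30410
-792, -1848, -3384, -5400, -7896, -10872
-1056, -1536, -2016, -2496, -2976
-480, -480, -480, -480
The fifth differences are constant, so the polynomial has degree 5.

5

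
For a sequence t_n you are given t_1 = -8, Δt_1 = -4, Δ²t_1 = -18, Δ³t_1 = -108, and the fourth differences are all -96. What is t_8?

Build the table forward from the leading diagonal:
Fourth differences: -96, -96, -96, -96, -96, -96, -96, -96
Third differences: -108, -204, -300, -396, -492, -588, -684, -780
Second differences: -18, -126, -330, -630, -1026, -1518, -2106, -2790
First differences: -4, -22, -148, -478, -1108, -2134, -3652, -5758
t: -8, -12, -34, -182, -660, -1768, -3902, -7554

-7554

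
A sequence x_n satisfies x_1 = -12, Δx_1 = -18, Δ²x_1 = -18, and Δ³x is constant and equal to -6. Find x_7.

-510

Build the table forward from the leading diagonal:
Third differences: -6  -6  -6  -6  -6  -6  -6
Second differences: -18  -24  -30  -36  -42  -48  -54
First differences: -18  -36  -60  -90  -126  -168  -216
x: -12  -30  -66  -126  -216  -342  -510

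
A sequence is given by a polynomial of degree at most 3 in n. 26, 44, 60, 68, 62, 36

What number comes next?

18, 16, 8, -6, -26
-2, -8, -14, -20
-6, -6, -6
The third differences are constant (-6).
-20 − 6 = -26;  -26 − 26 = -52;  36 − 52 = -16

-16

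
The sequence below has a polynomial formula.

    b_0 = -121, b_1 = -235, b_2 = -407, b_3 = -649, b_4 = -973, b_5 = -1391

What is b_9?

D1: -114, -172, -242, -324, -418
D2: -58, -70, -82, -94
D3: -12, -12, -12
The third differences are constant (-12).
-94 − 12 = -106;  -418 − 106 = -524;  -1391 − 524 = -1915
-106 − 12 = -118;  -524 − 118 = -642;  -1915 − 642 = -2557
-118 − 12 = -130;  -642 − 130 = -772;  -2557 − 772 = -3329
-130 − 12 = -142;  -772 − 142 = -914;  -3329 − 914 = -4243

-4243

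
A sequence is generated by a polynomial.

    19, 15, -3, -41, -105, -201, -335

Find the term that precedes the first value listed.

15

D1: -4  -18  -38  -64  -96  -134
D2: -14  -20  -26  -32  -38
D3: -6  -6  -6  -6
The third differences are constant at -6.
Work back: -14 + 6 = -8;  -4 + 8 = 4;  19 − 4 = 15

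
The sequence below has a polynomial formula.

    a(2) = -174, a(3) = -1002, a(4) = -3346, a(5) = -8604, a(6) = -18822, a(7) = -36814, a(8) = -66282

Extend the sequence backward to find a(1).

8

Δ: -828, -2344, -5258, -10218, -17992, -29468
Δ²: -1516, -2914, -4960, -7774, -11476
Δ³: -1398, -2046, -2814, -3702
Δ⁴: -648, -768, -888
Δ⁵: -120, -120
The fifth differences are constant at -120.
Work back: -648 + 120 = -528;  -1398 + 528 = -870;  -1516 + 870 = -646;  -828 + 646 = -182;  -174 + 182 = 8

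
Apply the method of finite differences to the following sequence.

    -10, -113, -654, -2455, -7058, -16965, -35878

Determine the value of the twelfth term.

-509343

First differences: -103 , -541 , -1801 , -4603 , -9907 , -18913
Second differences: -438 , -1260 , -2802 , -5304 , -9006
Third differences: -822 , -1542 , -2502 , -3702
Fourth differences: -720 , -960 , -1200
Fifth differences: -240 , -240
Fifth differences constant at -240.
-1200 − 240 = -1440;  -3702 − 1440 = -5142;  -9006 − 5142 = -14148;  -18913 − 14148 = -33061;  -35878 − 33061 = -68939
-1440 − 240 = -1680;  -5142 − 1680 = -6822;  -14148 − 6822 = -20970;  -33061 − 20970 = -54031;  -68939 − 54031 = -122970
-1680 − 240 = -1920;  -6822 − 1920 = -8742;  -20970 − 8742 = -29712;  -54031 − 29712 = -83743;  -122970 − 83743 = -206713
-1920 − 240 = -2160;  -8742 − 2160 = -10902;  -29712 − 10902 = -40614;  -83743 − 40614 = -124357;  -206713 − 124357 = -331070
-2160 − 240 = -2400;  -10902 − 2400 = -13302;  -40614 − 13302 = -53916;  -124357 − 53916 = -178273;  -331070 − 178273 = -509343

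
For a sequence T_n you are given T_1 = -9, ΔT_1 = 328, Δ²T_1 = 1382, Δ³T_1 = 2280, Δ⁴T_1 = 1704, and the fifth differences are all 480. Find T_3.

2029

Build the table forward from the leading diagonal:
Δ⁵: 480, 480, 480
Δ⁴: 1704, 2184, 2664
Δ³: 2280, 3984, 6168
Δ²: 1382, 3662, 7646
Δ: 328, 1710, 5372
T: -9, 319, 2029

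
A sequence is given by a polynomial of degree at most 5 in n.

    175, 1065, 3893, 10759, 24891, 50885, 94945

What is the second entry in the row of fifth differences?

240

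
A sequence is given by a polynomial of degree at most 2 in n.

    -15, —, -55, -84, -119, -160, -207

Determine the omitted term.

-32

Using the last 5 terms:
First differences: -29, -35, -41, -47
Second differences: -6, -6, -6
Constant second difference = -6.
Extend backward: -29 + 6 = -23;  -55 + 23 = -32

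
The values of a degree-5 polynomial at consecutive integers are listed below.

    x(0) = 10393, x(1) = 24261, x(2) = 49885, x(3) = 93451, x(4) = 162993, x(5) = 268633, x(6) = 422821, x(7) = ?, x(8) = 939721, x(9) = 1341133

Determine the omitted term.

640575

Using the first 7 terms:
13868, 25624, 43566, 69542, 105640, 154188
11756, 17942, 25976, 36098, 48548
6186, 8034, 10122, 12450
1848, 2088, 2328
240, 240
Constant fifth difference = 240.
Extend forward: 2328 + 240 = 2568;  12450 + 2568 = 15018;  48548 + 15018 = 63566;  154188 + 63566 = 217754;  422821 + 217754 = 640575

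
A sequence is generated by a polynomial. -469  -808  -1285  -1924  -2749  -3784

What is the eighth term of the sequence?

First differences: -339  -477  -639  -825  -1035
Second differences: -138  -162  -186  -210
Third differences: -24  -24  -24
The third differences are constant (-24).
-210 − 24 = -234;  -1035 − 234 = -1269;  -3784 − 1269 = -5053
-234 − 24 = -258;  -1269 − 258 = -1527;  -5053 − 1527 = -6580

-6580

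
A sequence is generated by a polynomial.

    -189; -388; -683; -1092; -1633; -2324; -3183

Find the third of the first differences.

-409

Δ: -199, -295, -409, -541, -691, -859
Δ²: -96, -114, -132, -150, -168
Δ³: -18, -18, -18, -18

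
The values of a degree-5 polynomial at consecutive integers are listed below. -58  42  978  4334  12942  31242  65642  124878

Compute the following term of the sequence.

100, 936, 3356, 8608, 18300, 34400, 59236
836, 2420, 5252, 9692, 16100, 24836
1584, 2832, 4440, 6408, 8736
1248, 1608, 1968, 2328
360, 360, 360
Constant fifth difference = 360, so extend:
2328 + 360 = 2688;  8736 + 2688 = 11424;  24836 + 11424 = 36260;  59236 + 36260 = 95496;  124878 + 95496 = 220374

220374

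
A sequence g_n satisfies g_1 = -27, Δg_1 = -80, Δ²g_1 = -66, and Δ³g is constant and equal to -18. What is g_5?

-815

Build the table forward from the leading diagonal:
Third differences: -18  -18  -18  -18  -18
Second differences: -66  -84  -102  -120  -138
First differences: -80  -146  -230  -332  -452
g: -27  -107  -253  -483  -815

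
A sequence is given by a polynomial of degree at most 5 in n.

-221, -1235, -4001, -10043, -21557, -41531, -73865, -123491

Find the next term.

-196493

-1014 , -2766 , -6042 , -11514 , -19974 , -32334 , -49626
-1752 , -3276 , -5472 , -8460 , -12360 , -17292
-1524 , -2196 , -2988 , -3900 , -4932
-672 , -792 , -912 , -1032
-120 , -120 , -120
Fifth differences constant at -120.
-1032 − 120 = -1152;  -4932 − 1152 = -6084;  -17292 − 6084 = -23376;  -49626 − 23376 = -73002;  -123491 − 73002 = -196493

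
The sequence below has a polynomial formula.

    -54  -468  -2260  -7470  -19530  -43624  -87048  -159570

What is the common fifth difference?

First differences: -414, -1792, -5210, -12060, -24094, -43424, -72522
Second differences: -1378, -3418, -6850, -12034, -19330, -29098
Third differences: -2040, -3432, -5184, -7296, -9768
Fourth differences: -1392, -1752, -2112, -2472
Fifth differences: -360, -360, -360

-360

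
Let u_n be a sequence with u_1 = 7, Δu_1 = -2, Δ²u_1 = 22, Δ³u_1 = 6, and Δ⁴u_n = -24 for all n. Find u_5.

131

Build the table forward from the leading diagonal:
Fourth differences: -24  -24  -24  -24  -24
Third differences: 6  -18  -42  -66  -90
Second differences: 22  28  10  -32  -98
First differences: -2  20  48  58  26
u: 7  5  25  73  131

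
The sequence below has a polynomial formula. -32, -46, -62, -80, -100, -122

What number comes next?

-146

First differences: -14, -16, -18, -20, -22
Second differences: -2, -2, -2, -2
Constant second difference = -2, so extend:
-22 − 2 = -24;  -122 − 24 = -146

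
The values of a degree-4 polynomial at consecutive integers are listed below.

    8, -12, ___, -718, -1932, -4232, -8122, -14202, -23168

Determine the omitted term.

-182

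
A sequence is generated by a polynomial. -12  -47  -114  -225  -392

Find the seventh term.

-942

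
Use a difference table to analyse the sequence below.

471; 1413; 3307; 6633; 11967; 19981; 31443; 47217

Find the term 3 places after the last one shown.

130491

First differences: 942  1894  3326  5334  8014  11462  15774
Second differences: 952  1432  2008  2680  3448  4312
Third differences: 480  576  672  768  864
Fourth differences: 96  96  96  96
Fourth differences constant at 96.
864 + 96 = 960;  4312 + 960 = 5272;  15774 + 5272 = 21046;  47217 + 21046 = 68263
960 + 96 = 1056;  5272 + 1056 = 6328;  21046 + 6328 = 27374;  68263 + 27374 = 95637
1056 + 96 = 1152;  6328 + 1152 = 7480;  27374 + 7480 = 34854;  95637 + 34854 = 130491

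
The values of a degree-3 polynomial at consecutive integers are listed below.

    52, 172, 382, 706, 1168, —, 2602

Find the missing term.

Using the first 5 terms:
First differences: 120  210  324  462
Second differences: 90  114  138
Third differences: 24  24
Constant third difference = 24.
Extend forward: 138 + 24 = 162;  462 + 162 = 624;  1168 + 624 = 1792

1792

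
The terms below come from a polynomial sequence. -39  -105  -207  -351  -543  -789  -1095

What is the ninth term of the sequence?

-1911

D1: -66  -102  -144  -192  -246  -306
D2: -36  -42  -48  -54  -60
D3: -6  -6  -6  -6
Third differences constant at -6.
-60 − 6 = -66;  -306 − 66 = -372;  -1095 − 372 = -1467
-66 − 6 = -72;  -372 − 72 = -444;  -1467 − 444 = -1911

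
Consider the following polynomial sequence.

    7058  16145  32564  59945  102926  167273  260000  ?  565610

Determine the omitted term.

389489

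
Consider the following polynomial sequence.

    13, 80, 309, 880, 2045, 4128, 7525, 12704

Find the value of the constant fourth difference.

D1: 67, 229, 571, 1165, 2083, 3397, 5179
D2: 162, 342, 594, 918, 1314, 1782
D3: 180, 252, 324, 396, 468
D4: 72, 72, 72, 72

72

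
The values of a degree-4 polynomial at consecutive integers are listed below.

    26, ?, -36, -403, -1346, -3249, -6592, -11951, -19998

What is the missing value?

Using the last 7 terms:
First differences: -367  -943  -1903  -3343  -5359  -8047
Second differences: -576  -960  -1440  -2016  -2688
Third differences: -384  -480  -576  -672
Fourth differences: -96  -96  -96
Constant fourth difference = -96.
Extend backward: -384 + 96 = -288;  -576 + 288 = -288;  -367 + 288 = -79;  -36 + 79 = 43

43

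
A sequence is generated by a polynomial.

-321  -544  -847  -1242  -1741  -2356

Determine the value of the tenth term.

-6216

D1: -223 , -303 , -395 , -499 , -615
D2: -80 , -92 , -104 , -116
D3: -12 , -12 , -12
The third differences are constant (-12).
-116 − 12 = -128;  -615 − 128 = -743;  -2356 − 743 = -3099
-128 − 12 = -140;  -743 − 140 = -883;  -3099 − 883 = -3982
-140 − 12 = -152;  -883 − 152 = -1035;  -3982 − 1035 = -5017
-152 − 12 = -164;  -1035 − 164 = -1199;  -5017 − 1199 = -6216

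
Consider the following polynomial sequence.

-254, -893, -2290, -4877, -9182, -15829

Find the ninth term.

-57502

-639  -1397  -2587  -4305  -6647
-758  -1190  -1718  -2342
-432  -528  -624
-96  -96
The fourth differences are constant (-96).
-624 − 96 = -720;  -2342 − 720 = -3062;  -6647 − 3062 = -9709;  -15829 − 9709 = -25538
-720 − 96 = -816;  -3062 − 816 = -3878;  -9709 − 3878 = -13587;  -25538 − 13587 = -39125
-816 − 96 = -912;  -3878 − 912 = -4790;  -13587 − 4790 = -18377;  -39125 − 18377 = -57502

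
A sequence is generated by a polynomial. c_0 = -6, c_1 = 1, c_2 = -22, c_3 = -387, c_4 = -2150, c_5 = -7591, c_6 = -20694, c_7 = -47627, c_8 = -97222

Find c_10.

First differences: 7 , -23 , -365 , -1763 , -5441 , -13103 , -26933 , -49595
Second differences: -30 , -342 , -1398 , -3678 , -7662 , -13830 , -22662
Third differences: -312 , -1056 , -2280 , -3984 , -6168 , -8832
Fourth differences: -744 , -1224 , -1704 , -2184 , -2664
Fifth differences: -480 , -480 , -480 , -480
The fifth differences are constant (-480).
-2664 − 480 = -3144;  -8832 − 3144 = -11976;  -22662 − 11976 = -34638;  -49595 − 34638 = -84233;  -97222 − 84233 = -181455
-3144 − 480 = -3624;  -11976 − 3624 = -15600;  -34638 − 15600 = -50238;  -84233 − 50238 = -134471;  -181455 − 134471 = -315926

-315926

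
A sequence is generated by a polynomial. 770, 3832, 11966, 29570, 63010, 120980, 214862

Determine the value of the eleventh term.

Δ: 3062, 8134, 17604, 33440, 57970, 93882
Δ²: 5072, 9470, 15836, 24530, 35912
Δ³: 4398, 6366, 8694, 11382
Δ⁴: 1968, 2328, 2688
Δ⁵: 360, 360
Fifth differences constant at 360.
2688 + 360 = 3048;  11382 + 3048 = 14430;  35912 + 14430 = 50342;  93882 + 50342 = 144224;  214862 + 144224 = 359086
3048 + 360 = 3408;  14430 + 3408 = 17838;  50342 + 17838 = 68180;  144224 + 68180 = 212404;  359086 + 212404 = 571490
3408 + 360 = 3768;  17838 + 3768 = 21606;  68180 + 21606 = 89786;  212404 + 89786 = 302190;  571490 + 302190 = 873680
3768 + 360 = 4128;  21606 + 4128 = 25734;  89786 + 25734 = 115520;  302190 + 115520 = 417710;  873680 + 417710 = 1291390

1291390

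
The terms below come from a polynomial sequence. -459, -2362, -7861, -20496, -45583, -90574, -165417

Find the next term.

-282916

D1: -1903 , -5499 , -12635 , -25087 , -44991 , -74843
D2: -3596 , -7136 , -12452 , -19904 , -29852
D3: -3540 , -5316 , -7452 , -9948
D4: -1776 , -2136 , -2496
D5: -360 , -360
Constant fifth difference = -360, so extend:
-2496 − 360 = -2856;  -9948 − 2856 = -12804;  -29852 − 12804 = -42656;  -74843 − 42656 = -117499;  -165417 − 117499 = -282916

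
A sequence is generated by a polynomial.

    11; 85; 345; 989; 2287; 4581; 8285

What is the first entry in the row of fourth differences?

72

D1: 74, 260, 644, 1298, 2294, 3704
D2: 186, 384, 654, 996, 1410
D3: 198, 270, 342, 414
D4: 72, 72, 72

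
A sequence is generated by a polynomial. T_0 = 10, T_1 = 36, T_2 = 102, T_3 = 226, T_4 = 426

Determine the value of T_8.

2346

First differences: 26, 66, 124, 200
Second differences: 40, 58, 76
Third differences: 18, 18
Constant third difference = 18, so extend:
76 + 18 = 94;  200 + 94 = 294;  426 + 294 = 720
94 + 18 = 112;  294 + 112 = 406;  720 + 406 = 1126
112 + 18 = 130;  406 + 130 = 536;  1126 + 536 = 1662
130 + 18 = 148;  536 + 148 = 684;  1662 + 684 = 2346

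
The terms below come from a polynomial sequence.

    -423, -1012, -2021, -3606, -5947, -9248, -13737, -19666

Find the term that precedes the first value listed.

-589, -1009, -1585, -2341, -3301, -4489, -5929
-420, -576, -756, -960, -1188, -1440
-156, -180, -204, -228, -252
-24, -24, -24, -24
The fourth differences are constant at -24.
Work back: -156 + 24 = -132;  -420 + 132 = -288;  -589 + 288 = -301;  -423 + 301 = -122

-122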